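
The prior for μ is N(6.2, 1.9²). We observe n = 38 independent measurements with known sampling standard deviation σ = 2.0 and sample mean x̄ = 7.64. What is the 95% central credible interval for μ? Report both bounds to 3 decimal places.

Posterior precision = 1/1.9² + 38/2.0² = 0.2770 + 9.5000 = 9.7770, so posterior SD = 0.3198.
Posterior mean = (6.2/1.9² + 38·7.64/2.0²) / 9.7770 = 7.5992.
Interval: 7.5992 ± 1.960 × 0.3198 → [6.972, 8.226].

[6.972, 8.226]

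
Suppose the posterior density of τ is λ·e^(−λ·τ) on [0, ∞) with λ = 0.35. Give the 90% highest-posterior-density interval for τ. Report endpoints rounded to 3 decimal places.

The exponential density is strictly decreasing on [0, ∞), so the HPD interval is anchored at 0: [0, q] with P(τ ≤ q) = 0.90.
q = −ln(1 − 0.90) / 0.35 = 2.3026 / 0.35 = 6.579.

[0.000, 6.579]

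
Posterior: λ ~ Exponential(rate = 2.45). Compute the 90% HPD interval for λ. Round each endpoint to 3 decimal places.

The exponential density is strictly decreasing on [0, ∞), so the HPD interval is anchored at 0: [0, q] with P(λ ≤ q) = 0.90.
q = −ln(1 − 0.90) / 2.45 = 2.3026 / 2.45 = 0.940.

[0.000, 0.940]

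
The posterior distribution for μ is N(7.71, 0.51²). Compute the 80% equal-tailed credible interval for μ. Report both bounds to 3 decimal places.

[7.056, 8.364]

The posterior is symmetric, so the 80% equal-tailed interval is μ = 7.71 ± z·0.51 with z = 1.282.
Half-width: 1.282 × 0.51 = 0.654.
7.71 − 0.654 = 7.056; 7.71 + 0.654 = 8.364.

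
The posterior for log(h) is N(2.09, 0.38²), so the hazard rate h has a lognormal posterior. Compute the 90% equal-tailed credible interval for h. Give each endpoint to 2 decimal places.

On the log scale the 90% interval is 2.09 ± 1.645 × 0.38 = [1.4650, 2.7150].
Exponentiate: [e^1.4650, e^2.7150] = [4.33, 15.11].

[4.33, 15.11]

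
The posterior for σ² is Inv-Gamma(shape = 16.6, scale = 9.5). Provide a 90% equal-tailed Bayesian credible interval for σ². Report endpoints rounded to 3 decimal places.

[0.399, 0.904]

Inverse-Gamma(16.6, 9.5) quantiles: F⁻¹(0.05) and F⁻¹(0.95).
Equivalently, 1/σ² ~ Gamma(16.6, rate = 9.5); invert its 0.95 and 0.05 quantiles.
Posterior mean ≈ 0.609, SD ≈ 0.159; a Normal approximation gives roughly [0.347, 0.871].
Exact: lower = 0.399; upper = 0.904.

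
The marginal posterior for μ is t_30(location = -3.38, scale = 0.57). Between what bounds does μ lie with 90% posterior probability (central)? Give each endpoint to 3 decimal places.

[-4.347, -2.413]

The t_30 distribution is symmetric; the 90% interval is -3.38 ± t·0.57 with t_{0.95,30} = 1.697.
Half-width: 1.697 × 0.57 = 0.967.
-3.38 − 0.967 = -4.347; -3.38 + 0.967 = -2.413.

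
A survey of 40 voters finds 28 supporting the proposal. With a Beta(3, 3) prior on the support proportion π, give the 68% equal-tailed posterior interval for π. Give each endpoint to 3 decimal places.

Posterior: Beta(3+28, 3+12) = Beta(31, 15).
Equal-tailed 68% interval: the 0.16 and 0.84 quantiles of Beta(31, 15).
Posterior mean ≈ 0.674, SD ≈ 0.068; a Normal approximation gives roughly [0.606, 0.742].
Exact: F⁻¹(0.16) = 0.605; F⁻¹(0.84) = 0.743.

[0.605, 0.743]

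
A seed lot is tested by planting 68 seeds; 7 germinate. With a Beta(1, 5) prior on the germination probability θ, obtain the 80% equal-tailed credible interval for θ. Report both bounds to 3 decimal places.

Posterior: Beta(1+7, 5+61) = Beta(8, 66).
Equal-tailed 80% interval: the 0.1 and 0.9 quantiles of Beta(8, 66).
Posterior mean ≈ 0.108, SD ≈ 0.036; a Normal approximation gives roughly [0.062, 0.154].
Exact: F⁻¹(0.1) = 0.065; F⁻¹(0.9) = 0.156.

[0.065, 0.156]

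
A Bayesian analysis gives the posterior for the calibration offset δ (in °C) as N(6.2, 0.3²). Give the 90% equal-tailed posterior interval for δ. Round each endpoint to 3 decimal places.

[5.707, 6.693]

The posterior is symmetric, so the 90% equal-tailed interval is δ = 6.2 ± z·0.3 with z = 1.645.
Half-width: 1.645 × 0.3 = 0.493.
6.2 − 0.493 = 5.707; 6.2 + 0.493 = 6.693.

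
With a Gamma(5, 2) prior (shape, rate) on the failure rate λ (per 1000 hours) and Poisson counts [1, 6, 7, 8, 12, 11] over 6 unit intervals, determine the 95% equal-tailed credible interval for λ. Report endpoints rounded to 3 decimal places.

Posterior: Gamma(5+45, 2+6) = Gamma(50, 8) (shape, rate).
Equal-tailed 95% interval: Gamma(50, 8) quantiles at 0.025 and 0.975.
Posterior mean ≈ 6.250, SD ≈ 0.884; a Normal approximation gives roughly [4.518, 7.982].
Exact: lower = 4.639; upper = 8.098.

[4.639, 8.098]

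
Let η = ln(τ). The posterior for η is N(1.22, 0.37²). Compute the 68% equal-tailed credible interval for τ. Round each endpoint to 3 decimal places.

On the log scale the 68% interval is 1.22 ± 0.994 × 0.37 = [0.8521, 1.5879].
Exponentiate: [e^0.8521, e^1.5879] = [2.344, 4.894].

[2.344, 4.894]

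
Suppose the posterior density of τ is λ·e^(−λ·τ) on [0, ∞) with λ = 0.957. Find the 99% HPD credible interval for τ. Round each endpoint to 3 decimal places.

The exponential density is strictly decreasing on [0, ∞), so the HPD interval is anchored at 0: [0, q] with P(τ ≤ q) = 0.99.
q = −ln(1 − 0.99) / 0.957 = 4.6052 / 0.957 = 4.812.

[0.000, 4.812]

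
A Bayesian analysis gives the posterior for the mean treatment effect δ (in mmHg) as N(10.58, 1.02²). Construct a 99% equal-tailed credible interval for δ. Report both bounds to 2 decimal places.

The posterior is symmetric, so the 99% equal-tailed interval is δ = 10.58 ± z·1.02 with z = 2.576.
Half-width: 2.576 × 1.02 = 2.63.
10.58 − 2.63 = 7.95; 10.58 + 2.63 = 13.21.

[7.95, 13.21]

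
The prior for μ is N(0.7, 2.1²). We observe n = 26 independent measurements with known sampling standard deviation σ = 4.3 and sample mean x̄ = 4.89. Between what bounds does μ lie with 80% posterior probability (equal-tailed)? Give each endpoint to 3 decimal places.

[3.305, 5.311]

Posterior precision = 1/2.1² + 26/4.3² = 0.2268 + 1.4062 = 1.6329, so posterior SD = 0.7826.
Posterior mean = (0.7/2.1² + 26·4.89/4.3²) / 1.6329 = 4.3082.
Interval: 4.3082 ± 1.282 × 0.7826 → [3.305, 5.311].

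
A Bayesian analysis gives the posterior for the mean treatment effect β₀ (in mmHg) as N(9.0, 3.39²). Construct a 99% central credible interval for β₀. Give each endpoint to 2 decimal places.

[0.27, 17.73]

The posterior is symmetric, so the 99% equal-tailed interval is β₀ = 9.0 ± z·3.39 with z = 2.576.
Half-width: 2.576 × 3.39 = 8.73.
9.0 − 8.73 = 0.27; 9.0 + 8.73 = 17.73.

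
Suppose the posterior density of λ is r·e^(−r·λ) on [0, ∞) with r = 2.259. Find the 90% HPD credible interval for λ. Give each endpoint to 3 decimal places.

The exponential density is strictly decreasing on [0, ∞), so the HPD interval is anchored at 0: [0, q] with P(λ ≤ q) = 0.90.
q = −ln(1 − 0.90) / 2.259 = 2.3026 / 2.259 = 1.019.

[0.000, 1.019]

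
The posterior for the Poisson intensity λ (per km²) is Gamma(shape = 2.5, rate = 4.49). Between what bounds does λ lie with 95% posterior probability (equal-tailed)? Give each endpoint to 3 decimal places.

Posterior: Gamma(shape 2.5, rate 4.49).
Equal-tailed 95% interval: Gamma(2.5, 4.49) quantiles at 0.025 and 0.975.
Posterior mean ≈ 0.557, SD ≈ 0.352; a Normal approximation gives roughly [-0.133, 1.247].
Exact: lower = 0.093; upper = 1.429.

[0.093, 1.429]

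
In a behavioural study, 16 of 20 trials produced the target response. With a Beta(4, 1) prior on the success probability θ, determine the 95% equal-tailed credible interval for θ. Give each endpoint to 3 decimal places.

[0.626, 0.929]

Posterior: Beta(4+16, 1+4) = Beta(20, 5).
Equal-tailed 95% interval: the 0.025 and 0.975 quantiles of Beta(20, 5).
Posterior mean ≈ 0.800, SD ≈ 0.078; a Normal approximation gives roughly [0.646, 0.954].
Exact: F⁻¹(0.025) = 0.626; F⁻¹(0.975) = 0.929.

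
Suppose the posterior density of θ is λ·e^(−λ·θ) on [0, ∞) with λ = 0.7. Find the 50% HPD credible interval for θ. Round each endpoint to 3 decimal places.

[0.000, 0.990]

The exponential density is strictly decreasing on [0, ∞), so the HPD interval is anchored at 0: [0, q] with P(θ ≤ q) = 0.50.
q = −ln(1 − 0.50) / 0.7 = 0.6931 / 0.7 = 0.990.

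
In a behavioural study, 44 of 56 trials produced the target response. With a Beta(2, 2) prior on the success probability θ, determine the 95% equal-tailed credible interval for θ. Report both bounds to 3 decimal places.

Posterior: Beta(2+44, 2+12) = Beta(46, 14).
Equal-tailed 95% interval: the 0.025 and 0.975 quantiles of Beta(46, 14).
Posterior mean ≈ 0.767, SD ≈ 0.054; a Normal approximation gives roughly [0.661, 0.873].
Exact: F⁻¹(0.025) = 0.653; F⁻¹(0.975) = 0.864.

[0.653, 0.864]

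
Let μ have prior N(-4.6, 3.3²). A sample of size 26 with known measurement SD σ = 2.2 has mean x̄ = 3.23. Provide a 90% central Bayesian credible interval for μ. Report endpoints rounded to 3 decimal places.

Posterior precision = 1/3.3² + 26/2.2² = 0.0918 + 5.3719 = 5.4637, so posterior SD = 0.4278.
Posterior mean = (-4.6/3.3² + 26·3.23/2.2²) / 5.4637 = 3.0984.
Interval: 3.0984 ± 1.645 × 0.4278 → [2.395, 3.802].

[2.395, 3.802]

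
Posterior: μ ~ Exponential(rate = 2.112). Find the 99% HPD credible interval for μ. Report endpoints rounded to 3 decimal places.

[0.000, 2.180]

The exponential density is strictly decreasing on [0, ∞), so the HPD interval is anchored at 0: [0, q] with P(μ ≤ q) = 0.99.
q = −ln(1 − 0.99) / 2.112 = 4.6052 / 2.112 = 2.180.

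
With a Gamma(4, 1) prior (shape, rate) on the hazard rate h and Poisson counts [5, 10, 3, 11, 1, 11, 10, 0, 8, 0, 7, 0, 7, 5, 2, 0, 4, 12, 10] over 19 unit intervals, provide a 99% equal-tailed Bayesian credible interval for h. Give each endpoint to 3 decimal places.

[4.243, 6.944]

Posterior: Gamma(4+106, 1+19) = Gamma(110, 20) (shape, rate).
Equal-tailed 99% interval: Gamma(110, 20) quantiles at 0.005 and 0.995.
Posterior mean ≈ 5.500, SD ≈ 0.524; a Normal approximation gives roughly [4.149, 6.851].
Exact: lower = 4.243; upper = 6.944.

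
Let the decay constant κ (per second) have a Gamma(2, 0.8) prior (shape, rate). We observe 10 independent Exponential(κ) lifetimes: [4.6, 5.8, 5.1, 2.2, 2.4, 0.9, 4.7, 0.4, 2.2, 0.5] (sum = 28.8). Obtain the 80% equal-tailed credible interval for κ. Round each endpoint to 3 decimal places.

[0.265, 0.561]

Posterior: Gamma(2+10, 0.8+28.8) = Gamma(12, 29.6) (shape, rate).
Equal-tailed 80% interval: Gamma(12, 29.6) quantiles at 0.1 and 0.9.
Posterior mean ≈ 0.405, SD ≈ 0.117; a Normal approximation gives roughly [0.255, 0.555].
Exact: lower = 0.265; upper = 0.561.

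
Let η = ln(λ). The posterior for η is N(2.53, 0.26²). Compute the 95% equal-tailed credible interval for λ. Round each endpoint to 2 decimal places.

[7.54, 20.90]

On the log scale the 95% interval is 2.53 ± 1.960 × 0.26 = [2.0204, 3.0396].
Exponentiate: [e^2.0204, e^3.0396] = [7.54, 20.90].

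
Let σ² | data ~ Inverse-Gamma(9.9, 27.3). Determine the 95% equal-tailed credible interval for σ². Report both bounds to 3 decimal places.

[1.610, 5.776]

Inverse-Gamma(9.9, 27.3) quantiles: F⁻¹(0.025) and F⁻¹(0.975).
Equivalently, 1/σ² ~ Gamma(9.9, rate = 27.3); invert its 0.975 and 0.025 quantiles.
Posterior mean ≈ 3.067, SD ≈ 1.091; a Normal approximation gives roughly [0.928, 5.206].
Exact: lower = 1.610; upper = 5.776.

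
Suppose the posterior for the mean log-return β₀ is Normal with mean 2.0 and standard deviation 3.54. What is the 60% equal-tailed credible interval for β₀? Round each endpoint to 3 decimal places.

[-0.979, 4.979]

The posterior is symmetric, so the 60% equal-tailed interval is β₀ = 2.0 ± z·3.54 with z = 0.842.
Half-width: 0.842 × 3.54 = 2.979.
2.0 − 2.979 = -0.979; 2.0 + 2.979 = 4.979.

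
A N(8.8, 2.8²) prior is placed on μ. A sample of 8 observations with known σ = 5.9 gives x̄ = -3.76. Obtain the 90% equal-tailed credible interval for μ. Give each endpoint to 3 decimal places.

Posterior precision = 1/2.8² + 8/5.9² = 0.1276 + 0.2298 = 0.3574, so posterior SD = 1.6728.
Posterior mean = (8.8/2.8² + 8·-3.76/5.9²) / 0.3574 = 0.7229.
Interval: 0.7229 ± 1.645 × 1.6728 → [-2.029, 3.474].

[-2.029, 3.474]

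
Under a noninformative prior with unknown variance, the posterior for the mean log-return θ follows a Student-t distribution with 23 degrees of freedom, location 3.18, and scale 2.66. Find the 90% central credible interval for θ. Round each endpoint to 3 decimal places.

The t_23 distribution is symmetric; the 90% interval is 3.18 ± t·2.66 with t_{0.95,23} = 1.714.
Half-width: 1.714 × 2.66 = 4.559.
3.18 − 4.559 = -1.379; 3.18 + 4.559 = 7.739.

[-1.379, 7.739]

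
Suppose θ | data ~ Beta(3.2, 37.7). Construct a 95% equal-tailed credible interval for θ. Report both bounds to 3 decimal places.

[0.018, 0.177]

Posterior: Beta(3.2, 37.7).
Equal-tailed 95% interval: the 0.025 and 0.975 quantiles of Beta(3.2, 37.7).
Posterior mean ≈ 0.078, SD ≈ 0.041; a Normal approximation gives roughly [-0.003, 0.160].
Exact: F⁻¹(0.025) = 0.018; F⁻¹(0.975) = 0.177.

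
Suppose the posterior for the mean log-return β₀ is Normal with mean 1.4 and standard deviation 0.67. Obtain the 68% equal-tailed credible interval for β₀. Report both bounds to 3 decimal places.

[0.734, 2.066]

The posterior is symmetric, so the 68% equal-tailed interval is β₀ = 1.4 ± z·0.67 with z = 0.994.
Half-width: 0.994 × 0.67 = 0.666.
1.4 − 0.666 = 0.734; 1.4 + 0.666 = 2.066.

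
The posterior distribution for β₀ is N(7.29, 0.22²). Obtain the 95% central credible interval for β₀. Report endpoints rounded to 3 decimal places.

The posterior is symmetric, so the 95% equal-tailed interval is β₀ = 7.29 ± z·0.22 with z = 1.960.
Half-width: 1.960 × 0.22 = 0.431.
7.29 − 0.431 = 6.859; 7.29 + 0.431 = 7.721.

[6.859, 7.721]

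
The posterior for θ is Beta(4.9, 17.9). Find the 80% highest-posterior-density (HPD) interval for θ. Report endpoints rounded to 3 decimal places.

[0.097, 0.308]

The posterior is unimodal and skewed, so the HPD interval has equal density at both endpoints and is the shortest 80% interval.
Solving f(0.097) = f(0.308) with F(0.308) − F(0.097) = 0.80 gives [0.097, 0.308].
For comparison, the equal-tailed interval is [0.113, 0.329]; the HPD is narrower and shifted toward the mode.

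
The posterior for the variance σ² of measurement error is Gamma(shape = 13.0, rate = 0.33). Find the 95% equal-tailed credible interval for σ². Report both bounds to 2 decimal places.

Posterior: Gamma(shape 13.0, rate 0.33).
Equal-tailed 95% interval: Gamma(13.0, 0.33) quantiles at 0.025 and 0.975.
Posterior mean ≈ 39.39, SD ≈ 10.93; a Normal approximation gives roughly [17.98, 60.81].
Exact: lower = 20.98; upper = 63.52.

[20.98, 63.52]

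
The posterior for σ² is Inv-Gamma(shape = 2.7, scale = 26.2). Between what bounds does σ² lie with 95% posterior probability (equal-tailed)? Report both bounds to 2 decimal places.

[3.89, 53.07]

Inverse-Gamma(2.7, 26.2) quantiles: F⁻¹(0.025) and F⁻¹(0.975).
Equivalently, 1/σ² ~ Gamma(2.7, rate = 26.2); invert its 0.975 and 0.025 quantiles.
Posterior mean ≈ 15.41, SD ≈ 18.42; a Normal approximation gives roughly [-20.69, 51.52].
Exact: lower = 3.89; upper = 53.07.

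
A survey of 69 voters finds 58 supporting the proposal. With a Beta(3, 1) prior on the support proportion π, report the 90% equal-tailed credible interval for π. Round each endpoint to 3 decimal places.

Posterior: Beta(3+58, 1+11) = Beta(61, 12).
Equal-tailed 90% interval: the 0.05 and 0.95 quantiles of Beta(61, 12).
Posterior mean ≈ 0.836, SD ≈ 0.043; a Normal approximation gives roughly [0.765, 0.906].
Exact: F⁻¹(0.05) = 0.760; F⁻¹(0.95) = 0.901.

[0.760, 0.901]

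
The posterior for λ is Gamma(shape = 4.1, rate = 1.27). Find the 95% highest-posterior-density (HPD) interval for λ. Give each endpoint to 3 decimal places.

The posterior is unimodal and skewed, so the HPD interval has equal density at both endpoints and is the shortest 95% interval.
Solving f(0.597) = f(6.377) with F(6.377) − F(0.597) = 0.95 gives [0.597, 6.377].
For comparison, the equal-tailed interval is [0.898, 7.022]; the HPD is narrower and shifted toward the mode.

[0.597, 6.377]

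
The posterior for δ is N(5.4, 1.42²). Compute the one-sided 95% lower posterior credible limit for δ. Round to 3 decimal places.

3.064

Need L with P(δ ≥ L) = 0.95: L = 5.4 − z_{0.05}·1.42.
z = 1.645; L = 5.4 − 1.645 × 1.42 = 3.064.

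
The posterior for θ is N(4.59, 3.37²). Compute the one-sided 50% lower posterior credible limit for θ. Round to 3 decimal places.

Need L with P(θ ≥ L) = 0.50: L = 4.59 − z_{0.5}·3.37.
z = 0.000; L = 4.59 − 0.000 × 3.37 = 4.590.

4.590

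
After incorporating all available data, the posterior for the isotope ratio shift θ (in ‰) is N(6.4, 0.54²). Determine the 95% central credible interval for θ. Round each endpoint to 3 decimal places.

The posterior is symmetric, so the 95% equal-tailed interval is θ = 6.4 ± z·0.54 with z = 1.960.
Half-width: 1.960 × 0.54 = 1.058.
6.4 − 1.058 = 5.342; 6.4 + 1.058 = 7.458.

[5.342, 7.458]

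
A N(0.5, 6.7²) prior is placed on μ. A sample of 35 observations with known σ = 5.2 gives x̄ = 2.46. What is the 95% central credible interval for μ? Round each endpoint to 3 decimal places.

Posterior precision = 1/6.7² + 35/5.2² = 0.0223 + 1.2944 = 1.3167, so posterior SD = 0.8715.
Posterior mean = (0.5/6.7² + 35·2.46/5.2²) / 1.3167 = 2.4268.
Interval: 2.4268 ± 1.960 × 0.8715 → [0.719, 4.135].

[0.719, 4.135]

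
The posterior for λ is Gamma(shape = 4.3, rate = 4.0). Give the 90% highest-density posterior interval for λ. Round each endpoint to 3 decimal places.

The posterior is unimodal and skewed, so the HPD interval has equal density at both endpoints and is the shortest 90% interval.
Solving f(0.276) = f(1.844) with F(1.844) − F(0.276) = 0.90 gives [0.276, 1.844].
For comparison, the equal-tailed interval is [0.386, 2.045]; the HPD is narrower and shifted toward the mode.

[0.276, 1.844]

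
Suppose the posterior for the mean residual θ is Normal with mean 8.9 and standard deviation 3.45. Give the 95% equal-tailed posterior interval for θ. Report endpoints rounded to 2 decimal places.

[2.14, 15.66]

The posterior is symmetric, so the 95% equal-tailed interval is θ = 8.9 ± z·3.45 with z = 1.960.
Half-width: 1.960 × 3.45 = 6.76.
8.9 − 6.76 = 2.14; 8.9 + 6.76 = 15.66.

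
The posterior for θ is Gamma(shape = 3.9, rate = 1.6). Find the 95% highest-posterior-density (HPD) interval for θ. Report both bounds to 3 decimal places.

The posterior is unimodal and skewed, so the HPD interval has equal density at both endpoints and is the shortest 95% interval.
Solving f(0.417) = f(4.873) with F(4.873) − F(0.417) = 0.95 gives [0.417, 4.873].
For comparison, the equal-tailed interval is [0.650, 5.385]; the HPD is narrower and shifted toward the mode.

[0.417, 4.873]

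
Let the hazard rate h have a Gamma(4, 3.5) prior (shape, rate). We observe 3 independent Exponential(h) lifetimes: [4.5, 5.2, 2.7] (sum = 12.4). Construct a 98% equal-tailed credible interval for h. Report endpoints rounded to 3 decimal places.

[0.147, 0.916]

Posterior: Gamma(4+3, 3.5+12.4) = Gamma(7, 15.9) (shape, rate).
Equal-tailed 98% interval: Gamma(7, 15.9) quantiles at 0.01 and 0.99.
Posterior mean ≈ 0.440, SD ≈ 0.166; a Normal approximation gives roughly [0.053, 0.827].
Exact: lower = 0.147; upper = 0.916.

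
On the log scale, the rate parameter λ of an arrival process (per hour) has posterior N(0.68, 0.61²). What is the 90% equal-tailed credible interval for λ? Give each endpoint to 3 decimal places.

On the log scale the 90% interval is 0.68 ± 1.645 × 0.61 = [-0.3234, 1.6834].
Exponentiate: [e^-0.3234, e^1.6834] = [0.724, 5.384].

[0.724, 5.384]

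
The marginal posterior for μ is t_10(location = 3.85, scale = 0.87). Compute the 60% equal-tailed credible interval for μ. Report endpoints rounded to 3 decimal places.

[3.085, 4.615]

The t_10 distribution is symmetric; the 60% interval is 3.85 ± t·0.87 with t_{0.8,10} = 0.879.
Half-width: 0.879 × 0.87 = 0.765.
3.85 − 0.765 = 3.085; 3.85 + 0.765 = 4.615.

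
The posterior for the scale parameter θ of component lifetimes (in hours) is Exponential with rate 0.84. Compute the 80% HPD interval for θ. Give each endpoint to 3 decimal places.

The exponential density is strictly decreasing on [0, ∞), so the HPD interval is anchored at 0: [0, q] with P(θ ≤ q) = 0.80.
q = −ln(1 − 0.80) / 0.84 = 1.6094 / 0.84 = 1.916.

[0.000, 1.916]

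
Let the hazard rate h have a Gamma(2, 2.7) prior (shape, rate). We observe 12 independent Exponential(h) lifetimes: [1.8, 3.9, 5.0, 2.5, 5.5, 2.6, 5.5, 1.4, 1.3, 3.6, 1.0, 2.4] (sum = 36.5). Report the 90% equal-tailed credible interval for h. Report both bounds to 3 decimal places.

Posterior: Gamma(2+12, 2.7+36.5) = Gamma(14, 39.2) (shape, rate).
Equal-tailed 90% interval: Gamma(14, 39.2) quantiles at 0.05 and 0.95.
Posterior mean ≈ 0.357, SD ≈ 0.095; a Normal approximation gives roughly [0.200, 0.514].
Exact: lower = 0.216; upper = 0.527.

[0.216, 0.527]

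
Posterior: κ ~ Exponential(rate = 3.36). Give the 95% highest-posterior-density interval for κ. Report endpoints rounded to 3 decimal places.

[0.000, 0.892]

The exponential density is strictly decreasing on [0, ∞), so the HPD interval is anchored at 0: [0, q] with P(κ ≤ q) = 0.95.
q = −ln(1 − 0.95) / 3.36 = 2.9957 / 3.36 = 0.892.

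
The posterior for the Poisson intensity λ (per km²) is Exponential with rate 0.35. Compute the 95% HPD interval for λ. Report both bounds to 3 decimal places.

The exponential density is strictly decreasing on [0, ∞), so the HPD interval is anchored at 0: [0, q] with P(λ ≤ q) = 0.95.
q = −ln(1 − 0.95) / 0.35 = 2.9957 / 0.35 = 8.559.

[0.000, 8.559]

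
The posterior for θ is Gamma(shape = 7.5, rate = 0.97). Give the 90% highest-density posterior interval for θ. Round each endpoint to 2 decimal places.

The posterior is unimodal and skewed, so the HPD interval has equal density at both endpoints and is the shortest 90% interval.
Solving f(3.22) = f(12.08) with F(12.08) − F(3.22) = 0.90 gives [3.22, 12.08].
For comparison, the equal-tailed interval is [3.74, 12.88]; the HPD is narrower and shifted toward the mode.

[3.22, 12.08]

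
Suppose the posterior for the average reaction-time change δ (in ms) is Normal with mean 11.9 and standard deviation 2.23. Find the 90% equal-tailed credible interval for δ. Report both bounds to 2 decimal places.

[8.23, 15.57]

The posterior is symmetric, so the 90% equal-tailed interval is δ = 11.9 ± z·2.23 with z = 1.645.
Half-width: 1.645 × 2.23 = 3.67.
11.9 − 3.67 = 8.23; 11.9 + 3.67 = 15.57.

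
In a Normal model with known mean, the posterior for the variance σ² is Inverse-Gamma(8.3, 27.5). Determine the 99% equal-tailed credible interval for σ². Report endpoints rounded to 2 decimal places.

[1.57, 10.05]

Inverse-Gamma(8.3, 27.5) quantiles: F⁻¹(0.005) and F⁻¹(0.995).
Equivalently, 1/σ² ~ Gamma(8.3, rate = 27.5); invert its 0.995 and 0.005 quantiles.
Posterior mean ≈ 3.77, SD ≈ 1.50; a Normal approximation gives roughly [-0.10, 7.63].
Exact: lower = 1.57; upper = 10.05.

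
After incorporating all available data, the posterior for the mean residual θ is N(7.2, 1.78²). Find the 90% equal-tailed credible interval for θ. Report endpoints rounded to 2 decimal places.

The posterior is symmetric, so the 90% equal-tailed interval is θ = 7.2 ± z·1.78 with z = 1.645.
Half-width: 1.645 × 1.78 = 2.93.
7.2 − 2.93 = 4.27; 7.2 + 2.93 = 10.13.

[4.27, 10.13]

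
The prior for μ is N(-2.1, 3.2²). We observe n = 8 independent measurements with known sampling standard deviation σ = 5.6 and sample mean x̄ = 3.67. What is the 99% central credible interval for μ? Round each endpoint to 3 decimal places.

[-2.264, 6.410]

Posterior precision = 1/3.2² + 8/5.6² = 0.0977 + 0.2551 = 0.3528, so posterior SD = 1.6837.
Posterior mean = (-2.1/3.2² + 8·3.67/5.6²) / 0.3528 = 2.0727.
Interval: 2.0727 ± 2.576 × 1.6837 → [-2.264, 6.410].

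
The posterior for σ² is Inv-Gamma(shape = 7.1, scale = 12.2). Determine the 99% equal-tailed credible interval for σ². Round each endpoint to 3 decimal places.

[0.772, 5.839]

Inverse-Gamma(7.1, 12.2) quantiles: F⁻¹(0.005) and F⁻¹(0.995).
Equivalently, 1/σ² ~ Gamma(7.1, rate = 12.2); invert its 0.995 and 0.005 quantiles.
Posterior mean ≈ 2.000, SD ≈ 0.886; a Normal approximation gives roughly [-0.281, 4.281].
Exact: lower = 0.772; upper = 5.839.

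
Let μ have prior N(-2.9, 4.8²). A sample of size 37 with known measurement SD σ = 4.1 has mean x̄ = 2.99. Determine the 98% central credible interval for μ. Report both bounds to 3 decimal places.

[1.323, 4.429]

Posterior precision = 1/4.8² + 37/4.1² = 0.0434 + 2.2011 = 2.2445, so posterior SD = 0.6675.
Posterior mean = (-2.9/4.8² + 37·2.99/4.1²) / 2.2445 = 2.8761.
Interval: 2.8761 ± 2.326 × 0.6675 → [1.323, 4.429].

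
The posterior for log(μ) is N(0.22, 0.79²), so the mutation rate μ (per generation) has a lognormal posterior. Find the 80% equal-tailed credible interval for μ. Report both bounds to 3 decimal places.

On the log scale the 80% interval is 0.22 ± 1.282 × 0.79 = [-0.7924, 1.2324].
Exponentiate: [e^-0.7924, e^1.2324] = [0.453, 3.430].

[0.453, 3.430]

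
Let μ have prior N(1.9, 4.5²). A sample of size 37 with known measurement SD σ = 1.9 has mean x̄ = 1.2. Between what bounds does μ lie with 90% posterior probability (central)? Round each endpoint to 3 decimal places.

[0.691, 1.716]

Posterior precision = 1/4.5² + 37/1.9² = 0.0494 + 10.2493 = 10.2987, so posterior SD = 0.3116.
Posterior mean = (1.9/4.5² + 37·1.2/1.9²) / 10.2987 = 1.2034.
Interval: 1.2034 ± 1.645 × 0.3116 → [0.691, 1.716].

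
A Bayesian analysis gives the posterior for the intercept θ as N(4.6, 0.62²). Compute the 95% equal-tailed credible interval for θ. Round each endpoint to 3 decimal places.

The posterior is symmetric, so the 95% equal-tailed interval is θ = 4.6 ± z·0.62 with z = 1.960.
Half-width: 1.960 × 0.62 = 1.215.
4.6 − 1.215 = 3.385; 4.6 + 1.215 = 5.815.

[3.385, 5.815]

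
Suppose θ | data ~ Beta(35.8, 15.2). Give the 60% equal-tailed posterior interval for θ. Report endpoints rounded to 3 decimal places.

Posterior: Beta(35.8, 15.2).
Equal-tailed 60% interval: the 0.2 and 0.8 quantiles of Beta(35.8, 15.2).
Posterior mean ≈ 0.702, SD ≈ 0.063; a Normal approximation gives roughly [0.649, 0.755].
Exact: F⁻¹(0.2) = 0.649; F⁻¹(0.8) = 0.757.

[0.649, 0.757]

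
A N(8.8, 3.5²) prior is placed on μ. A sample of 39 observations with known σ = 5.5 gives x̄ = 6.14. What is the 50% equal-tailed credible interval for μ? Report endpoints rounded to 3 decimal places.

Posterior precision = 1/3.5² + 39/5.5² = 0.0816 + 1.2893 = 1.3709, so posterior SD = 0.8541.
Posterior mean = (8.8/3.5² + 39·6.14/5.5²) / 1.3709 = 6.2984.
Interval: 6.2984 ± 0.674 × 0.8541 → [5.722, 6.874].

[5.722, 6.874]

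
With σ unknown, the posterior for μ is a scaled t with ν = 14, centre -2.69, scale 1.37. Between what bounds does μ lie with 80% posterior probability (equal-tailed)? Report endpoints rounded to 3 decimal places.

The t_14 distribution is symmetric; the 80% interval is -2.69 ± t·1.37 with t_{0.9,14} = 1.345.
Half-width: 1.345 × 1.37 = 1.843.
-2.69 − 1.843 = -4.533; -2.69 + 1.843 = -0.847.

[-4.533, -0.847]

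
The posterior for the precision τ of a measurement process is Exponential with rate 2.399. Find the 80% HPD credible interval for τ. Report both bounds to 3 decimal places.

[0.000, 0.671]

The exponential density is strictly decreasing on [0, ∞), so the HPD interval is anchored at 0: [0, q] with P(τ ≤ q) = 0.80.
q = −ln(1 − 0.80) / 2.399 = 1.6094 / 2.399 = 0.671.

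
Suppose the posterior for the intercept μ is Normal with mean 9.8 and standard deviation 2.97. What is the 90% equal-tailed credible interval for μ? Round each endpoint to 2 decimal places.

[4.91, 14.69]

The posterior is symmetric, so the 90% equal-tailed interval is μ = 9.8 ± z·2.97 with z = 1.645.
Half-width: 1.645 × 2.97 = 4.89.
9.8 − 4.89 = 4.91; 9.8 + 4.89 = 14.69.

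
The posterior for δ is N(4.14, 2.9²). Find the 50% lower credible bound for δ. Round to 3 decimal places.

Need L with P(δ ≥ L) = 0.50: L = 4.14 − z_{0.5}·2.9.
z = 0.000; L = 4.14 − 0.000 × 2.9 = 4.140.

4.140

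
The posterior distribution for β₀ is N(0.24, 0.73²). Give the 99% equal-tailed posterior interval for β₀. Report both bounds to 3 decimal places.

[-1.640, 2.120]

The posterior is symmetric, so the 99% equal-tailed interval is β₀ = 0.24 ± z·0.73 with z = 2.576.
Half-width: 2.576 × 0.73 = 1.880.
0.24 − 1.880 = -1.640; 0.24 + 1.880 = 2.120.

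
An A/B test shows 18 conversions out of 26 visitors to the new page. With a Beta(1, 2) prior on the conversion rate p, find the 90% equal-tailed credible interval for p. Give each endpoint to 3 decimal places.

[0.506, 0.792]

Posterior: Beta(1+18, 2+8) = Beta(19, 10).
Equal-tailed 90% interval: the 0.05 and 0.95 quantiles of Beta(19, 10).
Posterior mean ≈ 0.655, SD ≈ 0.087; a Normal approximation gives roughly [0.512, 0.798].
Exact: F⁻¹(0.05) = 0.506; F⁻¹(0.95) = 0.792.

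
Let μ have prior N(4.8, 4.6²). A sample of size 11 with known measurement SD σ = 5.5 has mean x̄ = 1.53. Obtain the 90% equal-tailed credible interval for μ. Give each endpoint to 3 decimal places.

Posterior precision = 1/4.6² + 11/5.5² = 0.0473 + 0.3636 = 0.4109, so posterior SD = 1.5600.
Posterior mean = (4.8/4.6² + 11·1.53/5.5²) / 0.4109 = 1.9061.
Interval: 1.9061 ± 1.645 × 1.5600 → [-0.660, 4.472].

[-0.660, 4.472]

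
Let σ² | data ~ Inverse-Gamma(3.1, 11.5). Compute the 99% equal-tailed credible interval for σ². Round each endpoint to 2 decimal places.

[1.22, 31.30]

Inverse-Gamma(3.1, 11.5) quantiles: F⁻¹(0.005) and F⁻¹(0.995).
Equivalently, 1/σ² ~ Gamma(3.1, rate = 11.5); invert its 0.995 and 0.005 quantiles.
Posterior mean ≈ 5.48, SD ≈ 5.22; a Normal approximation gives roughly [-7.97, 18.93].
Exact: lower = 1.22; upper = 31.30.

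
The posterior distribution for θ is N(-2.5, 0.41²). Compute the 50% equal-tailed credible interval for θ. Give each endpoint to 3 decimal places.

[-2.777, -2.223]

The posterior is symmetric, so the 50% equal-tailed interval is θ = -2.5 ± z·0.41 with z = 0.674.
Half-width: 0.674 × 0.41 = 0.277.
-2.5 − 0.277 = -2.777; -2.5 + 0.277 = -2.223.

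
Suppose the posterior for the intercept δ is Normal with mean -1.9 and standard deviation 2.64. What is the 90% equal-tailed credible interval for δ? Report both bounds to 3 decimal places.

[-6.242, 2.442]

The posterior is symmetric, so the 90% equal-tailed interval is δ = -1.9 ± z·2.64 with z = 1.645.
Half-width: 1.645 × 2.64 = 4.342.
-1.9 − 4.342 = -6.242; -1.9 + 4.342 = 2.442.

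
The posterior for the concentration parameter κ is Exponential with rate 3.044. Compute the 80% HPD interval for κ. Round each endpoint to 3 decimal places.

[0.000, 0.529]

The exponential density is strictly decreasing on [0, ∞), so the HPD interval is anchored at 0: [0, q] with P(κ ≤ q) = 0.80.
q = −ln(1 − 0.80) / 3.044 = 1.6094 / 3.044 = 0.529.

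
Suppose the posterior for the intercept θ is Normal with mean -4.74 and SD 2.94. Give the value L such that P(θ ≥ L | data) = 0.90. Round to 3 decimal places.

-8.508

Need L with P(θ ≥ L) = 0.90: L = -4.74 − z_{0.1}·2.94.
z = 1.282; L = -4.74 − 1.282 × 2.94 = -8.508.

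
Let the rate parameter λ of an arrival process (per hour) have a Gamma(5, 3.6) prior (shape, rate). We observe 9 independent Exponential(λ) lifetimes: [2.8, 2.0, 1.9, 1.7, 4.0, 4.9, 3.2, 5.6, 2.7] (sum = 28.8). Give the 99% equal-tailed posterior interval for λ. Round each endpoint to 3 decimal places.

[0.192, 0.787]

Posterior: Gamma(5+9, 3.6+28.8) = Gamma(14, 32.4) (shape, rate).
Equal-tailed 99% interval: Gamma(14, 32.4) quantiles at 0.005 and 0.995.
Posterior mean ≈ 0.432, SD ≈ 0.115; a Normal approximation gives roughly [0.135, 0.730].
Exact: lower = 0.192; upper = 0.787.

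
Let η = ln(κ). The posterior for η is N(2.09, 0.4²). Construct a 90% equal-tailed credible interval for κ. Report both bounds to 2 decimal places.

On the log scale the 90% interval is 2.09 ± 1.645 × 0.4 = [1.4321, 2.7479].
Exponentiate: [e^1.4321, e^2.7479] = [4.19, 15.61].

[4.19, 15.61]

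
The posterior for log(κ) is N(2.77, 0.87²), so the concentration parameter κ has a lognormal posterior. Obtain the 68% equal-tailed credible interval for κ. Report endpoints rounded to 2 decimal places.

[6.72, 37.91]

On the log scale the 68% interval is 2.77 ± 0.994 × 0.87 = [1.9048, 3.6352].
Exponentiate: [e^1.9048, e^3.6352] = [6.72, 37.91].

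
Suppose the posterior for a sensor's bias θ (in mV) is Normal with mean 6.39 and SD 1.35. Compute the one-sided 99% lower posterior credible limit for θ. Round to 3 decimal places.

Need L with P(θ ≥ L) = 0.99: L = 6.39 − z_{0.01}·1.35.
z = 2.326; L = 6.39 − 2.326 × 1.35 = 3.249.

3.249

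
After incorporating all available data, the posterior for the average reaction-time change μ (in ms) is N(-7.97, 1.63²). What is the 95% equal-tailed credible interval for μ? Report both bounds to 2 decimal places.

[-11.16, -4.78]

The posterior is symmetric, so the 95% equal-tailed interval is μ = -7.97 ± z·1.63 with z = 1.960.
Half-width: 1.960 × 1.63 = 3.19.
-7.97 − 3.19 = -11.16; -7.97 + 3.19 = -4.78.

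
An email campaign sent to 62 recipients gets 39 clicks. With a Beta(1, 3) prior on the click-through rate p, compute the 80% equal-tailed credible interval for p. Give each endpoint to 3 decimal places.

Posterior: Beta(1+39, 3+23) = Beta(40, 26).
Equal-tailed 80% interval: the 0.1 and 0.9 quantiles of Beta(40, 26).
Posterior mean ≈ 0.606, SD ≈ 0.060; a Normal approximation gives roughly [0.530, 0.683].
Exact: F⁻¹(0.1) = 0.529; F⁻¹(0.9) = 0.682.

[0.529, 0.682]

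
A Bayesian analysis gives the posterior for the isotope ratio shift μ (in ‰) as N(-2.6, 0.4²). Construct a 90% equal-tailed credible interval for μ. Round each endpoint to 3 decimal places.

[-3.258, -1.942]

The posterior is symmetric, so the 90% equal-tailed interval is μ = -2.6 ± z·0.4 with z = 1.645.
Half-width: 1.645 × 0.4 = 0.658.
-2.6 − 0.658 = -3.258; -2.6 + 0.658 = -1.942.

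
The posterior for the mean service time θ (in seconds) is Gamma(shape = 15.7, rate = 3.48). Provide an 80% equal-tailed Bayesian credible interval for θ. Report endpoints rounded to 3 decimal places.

[3.128, 6.018]

Posterior: Gamma(shape 15.7, rate 3.48).
Equal-tailed 80% interval: Gamma(15.7, 3.48) quantiles at 0.1 and 0.9.
Posterior mean ≈ 4.511, SD ≈ 1.139; a Normal approximation gives roughly [3.052, 5.971].
Exact: lower = 3.128; upper = 6.018.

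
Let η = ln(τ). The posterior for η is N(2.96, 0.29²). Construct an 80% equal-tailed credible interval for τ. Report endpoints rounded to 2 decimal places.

On the log scale the 80% interval is 2.96 ± 1.282 × 0.29 = [2.5884, 3.3316].
Exponentiate: [e^2.5884, e^3.3316] = [13.31, 27.98].

[13.31, 27.98]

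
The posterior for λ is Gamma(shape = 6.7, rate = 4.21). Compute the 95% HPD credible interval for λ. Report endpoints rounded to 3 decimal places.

[0.515, 2.814]

The posterior is unimodal and skewed, so the HPD interval has equal density at both endpoints and is the shortest 95% interval.
Solving f(0.515) = f(2.814) with F(2.814) − F(0.515) = 0.95 gives [0.515, 2.814].
For comparison, the equal-tailed interval is [0.624, 3.004]; the HPD is narrower and shifted toward the mode.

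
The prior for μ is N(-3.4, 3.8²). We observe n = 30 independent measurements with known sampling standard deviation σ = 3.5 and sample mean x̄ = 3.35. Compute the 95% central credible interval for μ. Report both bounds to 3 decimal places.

Posterior precision = 1/3.8² + 30/3.5² = 0.0693 + 2.4490 = 2.5182, so posterior SD = 0.6302.
Posterior mean = (-3.4/3.8² + 30·3.35/3.5²) / 2.5182 = 3.1644.
Interval: 3.1644 ± 1.960 × 0.6302 → [1.929, 4.399].

[1.929, 4.399]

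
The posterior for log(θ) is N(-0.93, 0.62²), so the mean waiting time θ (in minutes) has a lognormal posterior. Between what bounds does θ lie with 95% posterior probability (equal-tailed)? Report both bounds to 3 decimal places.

On the log scale the 95% interval is -0.93 ± 1.960 × 0.62 = [-2.1452, 0.2852].
Exponentiate: [e^-2.1452, e^0.2852] = [0.117, 1.330].

[0.117, 1.330]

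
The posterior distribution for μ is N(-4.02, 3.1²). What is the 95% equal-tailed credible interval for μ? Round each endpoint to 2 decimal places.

The posterior is symmetric, so the 95% equal-tailed interval is μ = -4.02 ± z·3.1 with z = 1.960.
Half-width: 1.960 × 3.1 = 6.08.
-4.02 − 6.08 = -10.10; -4.02 + 6.08 = 2.06.

[-10.10, 2.06]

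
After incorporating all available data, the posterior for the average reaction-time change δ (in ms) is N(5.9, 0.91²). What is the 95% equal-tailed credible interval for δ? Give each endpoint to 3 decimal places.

[4.116, 7.684]

The posterior is symmetric, so the 95% equal-tailed interval is δ = 5.9 ± z·0.91 with z = 1.960.
Half-width: 1.960 × 0.91 = 1.784.
5.9 − 1.784 = 4.116; 5.9 + 1.784 = 7.684.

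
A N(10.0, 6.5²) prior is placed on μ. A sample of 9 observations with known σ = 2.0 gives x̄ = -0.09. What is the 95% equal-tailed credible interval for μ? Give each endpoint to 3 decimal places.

Posterior precision = 1/6.5² + 9/2.0² = 0.0237 + 2.2500 = 2.2737, so posterior SD = 0.6632.
Posterior mean = (10.0/6.5² + 9·-0.09/2.0²) / 2.2737 = 0.0150.
Interval: 0.0150 ± 1.960 × 0.6632 → [-1.285, 1.315].

[-1.285, 1.315]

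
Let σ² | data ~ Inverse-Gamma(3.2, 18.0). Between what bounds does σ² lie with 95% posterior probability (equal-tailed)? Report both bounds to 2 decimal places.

[2.39, 25.47]

Inverse-Gamma(3.2, 18.0) quantiles: F⁻¹(0.025) and F⁻¹(0.975).
Equivalently, 1/σ² ~ Gamma(3.2, rate = 18.0); invert its 0.975 and 0.025 quantiles.
Posterior mean ≈ 8.18, SD ≈ 7.47; a Normal approximation gives roughly [-6.46, 22.82].
Exact: lower = 2.39; upper = 25.47.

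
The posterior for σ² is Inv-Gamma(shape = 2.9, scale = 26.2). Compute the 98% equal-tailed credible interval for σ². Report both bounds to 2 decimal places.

[3.18, 65.15]

Inverse-Gamma(2.9, 26.2) quantiles: F⁻¹(0.01) and F⁻¹(0.99).
Equivalently, 1/σ² ~ Gamma(2.9, rate = 26.2); invert its 0.99 and 0.01 quantiles.
Posterior mean ≈ 13.79, SD ≈ 14.54; a Normal approximation gives roughly [-20.02, 47.60].
Exact: lower = 3.18; upper = 65.15.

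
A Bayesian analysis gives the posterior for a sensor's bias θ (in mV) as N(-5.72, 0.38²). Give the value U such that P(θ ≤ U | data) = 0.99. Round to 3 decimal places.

-4.836

Need U with P(θ ≤ U) = 0.99: U = -5.72 + z_{0.01}·0.38.
z = 2.326; U = -5.72 + 2.326 × 0.38 = -4.836.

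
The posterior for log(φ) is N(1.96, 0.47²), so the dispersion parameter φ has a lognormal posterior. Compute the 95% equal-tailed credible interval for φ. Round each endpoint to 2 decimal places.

On the log scale the 95% interval is 1.96 ± 1.960 × 0.47 = [1.0388, 2.8812].
Exponentiate: [e^1.0388, e^2.8812] = [2.83, 17.84].

[2.83, 17.84]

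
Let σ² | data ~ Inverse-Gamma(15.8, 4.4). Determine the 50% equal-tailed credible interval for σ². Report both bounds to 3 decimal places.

Inverse-Gamma(15.8, 4.4) quantiles: F⁻¹(0.25) and F⁻¹(0.75).
Equivalently, 1/σ² ~ Gamma(15.8, rate = 4.4); invert its 0.75 and 0.25 quantiles.
Posterior mean ≈ 0.297, SD ≈ 0.080; a Normal approximation gives roughly [0.243, 0.351].
Exact: lower = 0.241; upper = 0.339.

[0.241, 0.339]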